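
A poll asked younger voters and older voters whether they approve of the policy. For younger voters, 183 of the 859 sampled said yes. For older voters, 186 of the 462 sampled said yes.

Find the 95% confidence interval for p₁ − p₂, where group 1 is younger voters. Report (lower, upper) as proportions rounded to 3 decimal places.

(-0.242, -0.137)

Sample proportions: 183/859 = 0.2130, 186/462 = 0.4026.
Each SE is √(p̂(1−p̂)/n): √(0.2130·0.7870/859) = 0.01397 and √(0.4026·0.5974/462) = 0.02282.
SE(p̂₁ − p̂₂) = √(SE₁² + SE₂²) = √(0.0001951609 + 0.0005207524) = 0.02676, since the two samples are independent.
At 95% confidence z* = 1.960; margin = 1.960 × 0.02676 = 0.05245.
The difference is 0.2130 − 0.4026 = -0.1896, so the interval is -0.1896 ± 0.05245 = (-0.242, -0.137).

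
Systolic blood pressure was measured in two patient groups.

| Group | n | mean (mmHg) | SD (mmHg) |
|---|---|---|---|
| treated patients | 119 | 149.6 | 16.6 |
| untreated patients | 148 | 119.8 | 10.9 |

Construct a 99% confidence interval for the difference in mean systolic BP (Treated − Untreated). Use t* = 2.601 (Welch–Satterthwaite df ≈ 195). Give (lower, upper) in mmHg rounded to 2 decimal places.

Per-group SEs: s₁/√n₁ = 16.6/√119 = 1.5217, s₂/√n₂ = 10.9/√148 = 0.8960.
Unpooled SE of the difference: √(2.31557089 + 0.802816) = 1.7659.
Margin of error = t* · SE = 2.601 × 1.7659 = 4.5931.
x̄₁ − x̄₂ = 149.6 − 119.8 = 29.8000.
CI: 29.8000 ± 4.5931 = (25.21, 34.39).

(25.21, 34.39)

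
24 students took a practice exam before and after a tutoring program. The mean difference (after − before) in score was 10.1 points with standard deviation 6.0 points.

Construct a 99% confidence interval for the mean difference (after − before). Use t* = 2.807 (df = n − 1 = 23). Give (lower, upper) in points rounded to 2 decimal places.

Paired design: SE = s_d/√n = 6.0/√24 = 1.2247.
t* = 2.807; margin of error = 2.807 × 1.2247 = 3.4377.
10.1 ± 3.4377 → (6.66, 13.54).

(6.66, 13.54)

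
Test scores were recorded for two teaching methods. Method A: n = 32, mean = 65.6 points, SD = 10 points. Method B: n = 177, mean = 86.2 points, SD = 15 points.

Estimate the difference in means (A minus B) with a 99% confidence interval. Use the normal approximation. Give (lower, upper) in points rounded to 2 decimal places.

(-26.00, -15.20)

SE₁ = s₁/√n₁ = 10/√32 = 1.7678; SE₂ = 15/√177 = 1.1275.
Independent samples, unequal variances: SE_diff = √(SE₁² + SE₂²) = √(3.12511684 + 1.27125625) = 2.0968.
z* = 2.576, so margin of error = 2.576 × 2.0968 = 5.4014.
Difference in means = 65.6 − 86.2 = -20.6000.
-20.6000 ± 5.4014 → (-26.00, -15.20).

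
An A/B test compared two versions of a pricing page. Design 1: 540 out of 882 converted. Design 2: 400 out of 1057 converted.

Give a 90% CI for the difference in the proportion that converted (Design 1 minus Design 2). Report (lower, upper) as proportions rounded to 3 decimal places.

Sample proportions: 540/882 = 0.6122, 400/1057 = 0.3784.
Each SE is √(p̂(1−p̂)/n): √(0.6122·0.3878/882) = 0.01641 and √(0.3784·0.6216/1057) = 0.01492.
SE(p̂₁ − p̂₂) = √(SE₁² + SE₂²) = √(0.0002692881 + 0.0002226064) = 0.02218, since the two samples are independent.
At 90% confidence z* = 1.645; margin = 1.645 × 0.02218 = 0.03649.
The difference is 0.6122 − 0.3784 = 0.2338, so the interval is 0.2338 ± 0.03649 = (0.197, 0.270).

(0.197, 0.270)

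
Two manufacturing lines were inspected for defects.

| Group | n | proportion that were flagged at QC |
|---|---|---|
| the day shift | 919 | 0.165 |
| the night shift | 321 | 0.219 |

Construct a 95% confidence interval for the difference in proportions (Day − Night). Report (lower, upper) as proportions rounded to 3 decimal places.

Each SE is √(p̂(1−p̂)/n): √(0.1650·0.8350/919) = 0.01224 and √(0.2190·0.7810/321) = 0.02308.
SE(p̂₁ − p̂₂) = √(SE₁² + SE₂²) = √(0.0001498176 + 0.0005326864) = 0.02612, since the two samples are independent.
At 95% confidence z* = 1.960; margin = 1.960 × 0.02612 = 0.05120.
The difference is 0.1650 − 0.2190 = -0.0540, so the interval is -0.0540 ± 0.05120 = (-0.105, -0.003).

(-0.105, -0.003)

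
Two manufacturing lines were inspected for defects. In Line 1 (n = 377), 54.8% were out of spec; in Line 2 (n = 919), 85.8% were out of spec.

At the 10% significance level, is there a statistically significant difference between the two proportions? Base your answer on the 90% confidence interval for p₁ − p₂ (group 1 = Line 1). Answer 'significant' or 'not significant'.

significant

SE₁ = √(p̂₁(1−p̂₁)/n₁) = √(0.5480·0.4520/377) = 0.02563; SE₂ = √(0.8580·0.1420/919) = 0.01151.
Independent samples: SE of the difference = √(SE₁² + SE₂²) = √(0.0006568969 + 0.0001324801) = 0.02810.
z* for 90% confidence is 1.645, so the margin of error is 1.645 × 0.02810 = 0.04622.
Point estimate p̂₁ − p̂₂ = 0.5480 − 0.8580 = -0.3100.
-0.3100 ± 0.04622 → (-0.35622, -0.26378).
The interval (-0.35622, -0.26378) does not contain 0, so the difference is significant.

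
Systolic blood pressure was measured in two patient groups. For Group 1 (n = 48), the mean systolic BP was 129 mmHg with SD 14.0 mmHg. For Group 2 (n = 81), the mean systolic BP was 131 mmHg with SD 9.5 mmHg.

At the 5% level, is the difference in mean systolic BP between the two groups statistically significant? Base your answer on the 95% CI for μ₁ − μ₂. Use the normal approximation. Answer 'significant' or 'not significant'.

Per-group SEs: s₁/√n₁ = 14.0/√48 = 2.0207, s₂/√n₂ = 9.5/√81 = 1.0556.
Unpooled SE of the difference: √(4.08322849 + 1.11429136) = 2.2798.
Margin of error = z* · SE = 1.960 × 2.2798 = 4.4684.
x̄₁ − x̄₂ = 129 − 131 = -2.0000.
CI: -2.0000 ± 4.4684 = (-6.4684, 2.4684).
The interval (-6.4684, 2.4684) contains 0, so the difference is not significant.

not significant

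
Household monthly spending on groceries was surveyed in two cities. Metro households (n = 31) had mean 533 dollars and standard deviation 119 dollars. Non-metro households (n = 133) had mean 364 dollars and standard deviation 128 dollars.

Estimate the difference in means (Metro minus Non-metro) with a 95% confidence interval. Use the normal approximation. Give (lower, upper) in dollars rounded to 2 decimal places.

SE₁ = s₁/√n₁ = 119/√31 = 21.3730; SE₂ = 128/√133 = 11.0990.
Independent samples, unequal variances: SE_diff = √(SE₁² + SE₂²) = √(456.805129 + 123.187801) = 24.0830.
z* = 1.960, so margin of error = 1.960 × 24.0830 = 47.2027.
Difference in means = 533 − 364 = 169.0000.
169.0000 ± 47.2027 → (121.80, 216.20).

(121.80, 216.20)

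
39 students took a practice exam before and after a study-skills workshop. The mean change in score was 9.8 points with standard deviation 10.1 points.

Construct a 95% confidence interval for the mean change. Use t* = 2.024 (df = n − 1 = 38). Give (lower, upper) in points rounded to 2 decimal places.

(6.53, 13.07)

Paired design: SE = s_d/√n = 10.1/√39 = 1.6173.
t* = 2.024; margin of error = 2.024 × 1.6173 = 3.2734.
9.8 ± 3.2734 → (6.53, 13.07).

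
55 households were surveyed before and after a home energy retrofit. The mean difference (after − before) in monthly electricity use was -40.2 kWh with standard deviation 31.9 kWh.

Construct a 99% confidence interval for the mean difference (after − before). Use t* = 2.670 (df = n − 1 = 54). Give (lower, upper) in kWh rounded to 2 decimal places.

This is a matched-pairs design, so SE = s_d/√n = 31.9/√55 = 4.3014.
Margin = 2.670 × 4.3014 = 11.4847; the interval is -40.2 ± 11.4847 = (-51.68, -28.72).

(-51.68, -28.72)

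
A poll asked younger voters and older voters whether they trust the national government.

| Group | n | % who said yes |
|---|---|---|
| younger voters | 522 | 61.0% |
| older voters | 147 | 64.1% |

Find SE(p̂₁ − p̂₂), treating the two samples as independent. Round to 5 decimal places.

0.04496

Each SE is √(p̂(1−p̂)/n): √(0.6100·0.3900/522) = 0.02135 and √(0.6410·0.3590/147) = 0.03957.
SE(p̂₁ − p̂₂) = √(SE₁² + SE₂²) = √(0.0004558225 + 0.0015657849) = 0.04496, since the two samples are independent.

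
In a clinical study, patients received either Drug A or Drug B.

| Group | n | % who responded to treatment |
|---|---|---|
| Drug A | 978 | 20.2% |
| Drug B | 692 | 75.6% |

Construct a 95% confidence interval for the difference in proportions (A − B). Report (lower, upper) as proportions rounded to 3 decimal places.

The two standard errors are √(0.2020×0.7980/978) = 0.01284 and √(0.7560×0.2440/692) = 0.01633.
Because the samples are independent, SE_diff = √(0.01284² + 0.01633²) = 0.02077.
Using z* = 1.960 for 95%, ME = 1.960 × 0.02077 = 0.04071.
p̂₁ − p̂₂ = -0.5540; interval -0.5540 ± 0.04071 gives (-0.595, -0.513).

(-0.595, -0.513)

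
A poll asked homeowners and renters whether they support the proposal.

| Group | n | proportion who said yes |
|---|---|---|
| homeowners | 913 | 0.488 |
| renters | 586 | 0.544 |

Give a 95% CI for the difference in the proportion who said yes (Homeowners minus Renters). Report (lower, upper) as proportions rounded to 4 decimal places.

SE₁ = √(p̂₁(1−p̂₁)/n₁) = √(0.4880·0.5120/913) = 0.01654; SE₂ = √(0.5440·0.4560/586) = 0.02057.
Independent samples: SE of the difference = √(SE₁² + SE₂²) = √(0.0002735716 + 0.0004231249) = 0.02640.
z* for 95% confidence is 1.960, so the margin of error is 1.960 × 0.02640 = 0.05174.
Point estimate p̂₁ − p̂₂ = 0.4880 − 0.5440 = -0.0560.
-0.0560 ± 0.05174 → (-0.1077, -0.0043).

(-0.1077, -0.0043)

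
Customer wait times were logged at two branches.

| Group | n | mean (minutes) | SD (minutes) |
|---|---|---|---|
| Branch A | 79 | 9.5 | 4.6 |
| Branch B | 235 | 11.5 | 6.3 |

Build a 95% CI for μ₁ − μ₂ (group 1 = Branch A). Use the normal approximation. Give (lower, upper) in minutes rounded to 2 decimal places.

(-3.30, -0.70)

Standard errors of each mean: 4.6/√79 = 0.5175 and 6.3/√235 = 0.4110.
SE(x̄₁ − x̄₂) = √(0.5175² + 0.4110²) = 0.6609 for independent samples with unequal variances.
With z* = 1.960, the margin is 1.960 × 0.6609 = 1.2954.
x̄₁ − x̄₂ = 9.5 − 11.5 = -2.0000; the interval is -2.0000 ± 1.2954 = (-3.30, -0.70).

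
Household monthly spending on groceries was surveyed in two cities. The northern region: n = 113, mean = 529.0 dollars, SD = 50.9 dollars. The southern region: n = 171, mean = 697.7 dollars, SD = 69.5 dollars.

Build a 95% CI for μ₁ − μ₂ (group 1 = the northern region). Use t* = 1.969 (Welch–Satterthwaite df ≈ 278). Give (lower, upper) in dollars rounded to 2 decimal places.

(-182.79, -154.61)

SE₁ = s₁/√n₁ = 50.9/√113 = 4.7883; SE₂ = 69.5/√171 = 5.3148.
Independent samples, unequal variances: SE_diff = √(SE₁² + SE₂²) = √(22.92781689 + 28.24709904) = 7.1537.
t* = 1.969, so margin of error = 1.969 × 7.1537 = 14.0856.
Difference in means = 529.0 − 697.7 = -168.7000.
-168.7000 ± 14.0856 → (-182.79, -154.61).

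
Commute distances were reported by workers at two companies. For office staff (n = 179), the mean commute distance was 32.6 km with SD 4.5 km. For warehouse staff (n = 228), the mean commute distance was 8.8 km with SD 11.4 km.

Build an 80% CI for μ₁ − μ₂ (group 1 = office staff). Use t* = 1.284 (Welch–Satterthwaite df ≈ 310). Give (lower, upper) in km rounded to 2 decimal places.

SE₁ = s₁/√n₁ = 4.5/√179 = 0.3363; SE₂ = 11.4/√228 = 0.7550.
Independent samples, unequal variances: SE_diff = √(SE₁² + SE₂²) = √(0.11309769 + 0.570025) = 0.8265.
t* = 1.284, so margin of error = 1.284 × 0.8265 = 1.0612.
Difference in means = 32.6 − 8.8 = 23.8000.
23.8000 ± 1.0612 → (22.74, 24.86).

(22.74, 24.86)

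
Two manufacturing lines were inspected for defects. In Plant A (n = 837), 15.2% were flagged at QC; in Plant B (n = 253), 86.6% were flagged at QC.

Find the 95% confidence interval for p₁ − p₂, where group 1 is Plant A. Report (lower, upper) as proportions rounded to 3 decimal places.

SE₁ = √(p̂₁(1−p̂₁)/n₁) = √(0.1520·0.8480/837) = 0.01241; SE₂ = √(0.8660·0.1340/253) = 0.02142.
Independent samples: SE of the difference = √(SE₁² + SE₂²) = √(0.0001540081 + 0.0004588164) = 0.02476.
z* for 95% confidence is 1.960, so the margin of error is 1.960 × 0.02476 = 0.04853.
Point estimate p̂₁ − p̂₂ = 0.1520 − 0.8660 = -0.7140.
-0.7140 ± 0.04853 → (-0.763, -0.665).

(-0.763, -0.665)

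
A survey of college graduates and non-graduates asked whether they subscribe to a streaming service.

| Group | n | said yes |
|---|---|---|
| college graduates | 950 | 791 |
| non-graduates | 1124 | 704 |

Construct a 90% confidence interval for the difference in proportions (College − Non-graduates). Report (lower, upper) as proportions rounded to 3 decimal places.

(0.175, 0.237)

Sample proportions: 791/950 = 0.8326, 704/1124 = 0.6263.
Each SE is √(p̂(1−p̂)/n): √(0.8326·0.1674/950) = 0.01211 and √(0.6263·0.3737/1124) = 0.01443.
SE(p̂₁ − p̂₂) = √(SE₁² + SE₂²) = √(0.0001466521 + 0.0002082249) = 0.01884, since the two samples are independent.
At 90% confidence z* = 1.645; margin = 1.645 × 0.01884 = 0.03099.
The difference is 0.8326 − 0.6263 = 0.2063, so the interval is 0.2063 ± 0.03099 = (0.175, 0.237).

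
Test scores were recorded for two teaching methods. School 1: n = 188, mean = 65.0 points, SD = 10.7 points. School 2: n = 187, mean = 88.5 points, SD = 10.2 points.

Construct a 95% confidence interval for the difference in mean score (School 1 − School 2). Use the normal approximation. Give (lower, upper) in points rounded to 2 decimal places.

Standard errors of each mean: 10.7/√188 = 0.7804 and 10.2/√187 = 0.7459.
SE(x̄₁ − x̄₂) = √(0.7804² + 0.7459²) = 1.0795 for independent samples with unequal variances.
With z* = 1.960, the margin is 1.960 × 1.0795 = 2.1158.
x̄₁ − x̄₂ = 65.0 − 88.5 = -23.5000; the interval is -23.5000 ± 2.1158 = (-25.62, -21.38).

(-25.62, -21.38)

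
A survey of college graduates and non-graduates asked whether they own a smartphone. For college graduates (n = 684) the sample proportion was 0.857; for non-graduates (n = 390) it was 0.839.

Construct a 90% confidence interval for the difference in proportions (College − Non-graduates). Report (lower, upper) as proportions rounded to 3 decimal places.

(-0.020, 0.056)

SE₁ = √(p̂₁(1−p̂₁)/n₁) = √(0.8570·0.1430/684) = 0.01339; SE₂ = √(0.8390·0.1610/390) = 0.01861.
Independent samples: SE of the difference = √(SE₁² + SE₂²) = √(0.0001792921 + 0.0003463321) = 0.02293.
z* for 90% confidence is 1.645, so the margin of error is 1.645 × 0.02293 = 0.03772.
Point estimate p̂₁ − p̂₂ = 0.8570 − 0.8390 = 0.0180.
0.0180 ± 0.03772 → (-0.020, 0.056).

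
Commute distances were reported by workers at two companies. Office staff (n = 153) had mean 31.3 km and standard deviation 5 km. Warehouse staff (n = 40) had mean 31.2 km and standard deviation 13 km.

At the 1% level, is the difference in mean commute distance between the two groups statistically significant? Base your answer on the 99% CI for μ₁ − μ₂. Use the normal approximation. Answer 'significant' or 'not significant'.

not significant

Standard errors of each mean: 5/√153 = 0.4042 and 13/√40 = 2.0555.
SE(x̄₁ − x̄₂) = √(0.4042² + 2.0555²) = 2.0949 for independent samples with unequal variances.
With z* = 2.576, the margin is 2.576 × 2.0949 = 5.3965.
x̄₁ − x̄₂ = 31.3 − 31.2 = 0.1000; the interval is 0.1000 ± 5.3965 = (-5.2965, 5.4965).
The interval (-5.2965, 5.4965) contains 0, so the difference is not significant.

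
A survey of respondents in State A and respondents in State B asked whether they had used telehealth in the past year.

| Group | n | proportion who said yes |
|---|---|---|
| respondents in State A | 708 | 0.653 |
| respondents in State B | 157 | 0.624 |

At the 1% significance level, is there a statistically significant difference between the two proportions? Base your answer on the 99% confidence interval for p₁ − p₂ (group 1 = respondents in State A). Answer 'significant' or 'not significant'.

not significant

Each SE is √(p̂(1−p̂)/n): √(0.6530·0.3470/708) = 0.01789 and √(0.6240·0.3760/157) = 0.03866.
SE(p̂₁ − p̂₂) = √(SE₁² + SE₂²) = √(0.0003200521 + 0.0014945956) = 0.04260, since the two samples are independent.
At 99% confidence z* = 2.576; margin = 2.576 × 0.04260 = 0.10974.
The difference is 0.6530 − 0.6240 = 0.0290, so the interval is 0.0290 ± 0.10974 = (-0.08074, 0.13874).
The interval (-0.08074, 0.13874) contains 0, so the difference is not significant.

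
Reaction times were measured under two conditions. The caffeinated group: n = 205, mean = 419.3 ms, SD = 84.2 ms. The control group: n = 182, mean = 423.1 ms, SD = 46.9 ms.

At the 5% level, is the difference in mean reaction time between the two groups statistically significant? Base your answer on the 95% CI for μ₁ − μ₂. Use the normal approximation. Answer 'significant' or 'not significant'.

not significant

SE₁ = s₁/√n₁ = 84.2/√205 = 5.8808; SE₂ = 46.9/√182 = 3.4765.
Independent samples, unequal variances: SE_diff = √(SE₁² + SE₂²) = √(34.58380864 + 12.08605225) = 6.8315.
z* = 1.960, so margin of error = 1.960 × 6.8315 = 13.3897.
Difference in means = 419.3 − 423.1 = -3.8000.
-3.8000 ± 13.3897 → (-17.1897, 9.5897).
The interval (-17.1897, 9.5897) contains 0, so the difference is not significant.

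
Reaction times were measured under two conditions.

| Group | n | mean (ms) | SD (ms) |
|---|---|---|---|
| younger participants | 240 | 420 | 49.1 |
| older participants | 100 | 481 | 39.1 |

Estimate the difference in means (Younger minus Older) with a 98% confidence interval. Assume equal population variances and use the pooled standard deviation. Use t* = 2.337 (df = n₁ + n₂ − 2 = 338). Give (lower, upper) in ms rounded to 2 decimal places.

(-73.91, -48.09)

s_p = √[((n₁−1)s₁² + (n₂−1)s₂²)/(n₁+n₂−2)] = √[(239·49.1² + 99·39.1²)/338] = 46.3947.
SE = 46.3947·√(1/240 + 1/100) = 5.5221.
With t* = 2.337, margin = 2.337 × 5.5221 = 12.9051.
x̄₁ − x̄₂ = 420 − 481 = -61.0000; interval -61.0000 ± 12.9051 = (-73.91, -48.09).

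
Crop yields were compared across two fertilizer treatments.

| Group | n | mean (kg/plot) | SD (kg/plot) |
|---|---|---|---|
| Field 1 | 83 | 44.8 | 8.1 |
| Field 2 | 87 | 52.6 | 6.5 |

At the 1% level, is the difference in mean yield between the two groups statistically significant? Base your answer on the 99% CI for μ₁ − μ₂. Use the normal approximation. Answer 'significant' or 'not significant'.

SE₁ = s₁/√n₁ = 8.1/√83 = 0.8891; SE₂ = 6.5/√87 = 0.6969.
Independent samples, unequal variances: SE_diff = √(SE₁² + SE₂²) = √(0.79049881 + 0.48566961) = 1.1297.
z* = 2.576, so margin of error = 2.576 × 1.1297 = 2.9101.
Difference in means = 44.8 − 52.6 = -7.8000.
-7.8000 ± 2.9101 → (-10.7101, -4.8899).
The interval (-10.7101, -4.8899) does not contain 0, so the difference is significant.

significant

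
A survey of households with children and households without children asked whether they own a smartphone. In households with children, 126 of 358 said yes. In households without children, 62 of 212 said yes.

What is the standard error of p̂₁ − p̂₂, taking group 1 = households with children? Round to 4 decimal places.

First, p̂₁ = 126/358 = 0.3520; p̂₂ = 62/212 = 0.2925.
The two standard errors are √(0.3520×0.6480/358) = 0.02524 and √(0.2925×0.7075/212) = 0.03124.
Because the samples are independent, SE_diff = √(0.02524² + 0.03124²) = 0.04016.

0.0402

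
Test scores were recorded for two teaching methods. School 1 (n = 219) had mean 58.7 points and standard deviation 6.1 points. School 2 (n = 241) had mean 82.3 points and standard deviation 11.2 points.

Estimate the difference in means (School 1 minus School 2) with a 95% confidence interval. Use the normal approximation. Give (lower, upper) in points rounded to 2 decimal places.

SE₁ = s₁/√n₁ = 6.1/√219 = 0.4122; SE₂ = 11.2/√241 = 0.7215.
Independent samples, unequal variances: SE_diff = √(SE₁² + SE₂²) = √(0.16990884 + 0.52056225) = 0.8309.
z* = 1.960, so margin of error = 1.960 × 0.8309 = 1.6286.
Difference in means = 58.7 − 82.3 = -23.6000.
-23.6000 ± 1.6286 → (-25.23, -21.97).

(-25.23, -21.97)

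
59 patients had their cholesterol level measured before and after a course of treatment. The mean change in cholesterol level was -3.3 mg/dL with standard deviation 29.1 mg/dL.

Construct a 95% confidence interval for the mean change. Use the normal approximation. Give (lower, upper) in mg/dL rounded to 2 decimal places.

This is a matched-pairs design, so SE = s_d/√n = 29.1/√59 = 3.7885.
Margin = 1.960 × 3.7885 = 7.4255; the interval is -3.3 ± 7.4255 = (-10.73, 4.13).

(-10.73, 4.13)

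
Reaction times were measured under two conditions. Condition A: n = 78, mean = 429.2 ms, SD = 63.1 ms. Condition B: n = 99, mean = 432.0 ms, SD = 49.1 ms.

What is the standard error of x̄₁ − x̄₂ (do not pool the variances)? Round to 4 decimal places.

8.6832

Standard errors of each mean: 63.1/√78 = 7.1447 and 49.1/√99 = 4.9347.
SE(x̄₁ − x̄₂) = √(7.1447² + 4.9347²) = 8.6832 for independent samples with unequal variances.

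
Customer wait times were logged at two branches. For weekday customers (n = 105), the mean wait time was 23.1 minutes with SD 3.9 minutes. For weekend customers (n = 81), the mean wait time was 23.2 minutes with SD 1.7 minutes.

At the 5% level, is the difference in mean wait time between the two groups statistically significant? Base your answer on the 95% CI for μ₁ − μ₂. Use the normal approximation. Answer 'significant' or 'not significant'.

Per-group SEs: s₁/√n₁ = 3.9/√105 = 0.3806, s₂/√n₂ = 1.7/√81 = 0.1889.
Unpooled SE of the difference: √(0.14485636 + 0.03568321) = 0.4249.
Margin of error = z* · SE = 1.960 × 0.4249 = 0.8328.
x̄₁ − x̄₂ = 23.1 − 23.2 = -0.1000.
CI: -0.1000 ± 0.8328 = (-0.9328, 0.7328).
The interval (-0.9328, 0.7328) contains 0, so the difference is not significant.

not significant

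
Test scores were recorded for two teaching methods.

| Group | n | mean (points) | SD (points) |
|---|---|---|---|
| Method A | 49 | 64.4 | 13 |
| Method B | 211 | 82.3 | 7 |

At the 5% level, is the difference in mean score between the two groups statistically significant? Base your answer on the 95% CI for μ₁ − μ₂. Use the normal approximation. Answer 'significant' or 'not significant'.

significant

Per-group SEs: s₁/√n₁ = 13/√49 = 1.8571, s₂/√n₂ = 7/√211 = 0.4819.
Unpooled SE of the difference: √(3.44882041 + 0.23222761) = 1.9186.
Margin of error = z* · SE = 1.960 × 1.9186 = 3.7605.
x̄₁ − x̄₂ = 64.4 − 82.3 = -17.9000.
CI: -17.9000 ± 3.7605 = (-21.6605, -14.1395).
The interval (-21.6605, -14.1395) does not contain 0, so the difference is significant.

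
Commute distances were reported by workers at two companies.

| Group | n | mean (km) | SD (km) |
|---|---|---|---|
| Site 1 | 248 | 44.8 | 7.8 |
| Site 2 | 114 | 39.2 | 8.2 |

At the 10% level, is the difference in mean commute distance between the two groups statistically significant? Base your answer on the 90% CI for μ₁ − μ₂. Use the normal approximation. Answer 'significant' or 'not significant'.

significant

Standard errors of each mean: 7.8/√248 = 0.4953 and 8.2/√114 = 0.7680.
SE(x̄₁ − x̄₂) = √(0.4953² + 0.7680²) = 0.9139 for independent samples with unequal variances.
With z* = 1.645, the margin is 1.645 × 0.9139 = 1.5034.
x̄₁ − x̄₂ = 44.8 − 39.2 = 5.6000; the interval is 5.6000 ± 1.5034 = (4.0966, 7.1034).
The interval (4.0966, 7.1034) does not contain 0, so the difference is significant.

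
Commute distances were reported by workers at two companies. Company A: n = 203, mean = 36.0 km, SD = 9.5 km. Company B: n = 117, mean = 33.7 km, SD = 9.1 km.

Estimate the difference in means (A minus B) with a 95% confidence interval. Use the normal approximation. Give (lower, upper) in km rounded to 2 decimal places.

SE₁ = s₁/√n₁ = 9.5/√203 = 0.6668; SE₂ = 9.1/√117 = 0.8413.
Independent samples, unequal variances: SE_diff = √(SE₁² + SE₂²) = √(0.44462224 + 0.70778569) = 1.0735.
z* = 1.960, so margin of error = 1.960 × 1.0735 = 2.1041.
Difference in means = 36.0 − 33.7 = 2.3000.
2.3000 ± 2.1041 → (0.20, 4.40).

(0.20, 4.40)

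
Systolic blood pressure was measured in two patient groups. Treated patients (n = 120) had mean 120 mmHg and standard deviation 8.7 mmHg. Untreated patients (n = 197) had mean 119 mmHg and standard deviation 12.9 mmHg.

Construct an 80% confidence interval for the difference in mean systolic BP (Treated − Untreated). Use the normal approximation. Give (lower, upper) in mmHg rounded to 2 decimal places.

SE₁ = s₁/√n₁ = 8.7/√120 = 0.7942; SE₂ = 12.9/√197 = 0.9191.
Independent samples, unequal variances: SE_diff = √(SE₁² + SE₂²) = √(0.63075364 + 0.84474481) = 1.2147.
z* = 1.282, so margin of error = 1.282 × 1.2147 = 1.5572.
Difference in means = 120 − 119 = 1.0000.
1.0000 ± 1.5572 → (-0.56, 2.56).

(-0.56, 2.56)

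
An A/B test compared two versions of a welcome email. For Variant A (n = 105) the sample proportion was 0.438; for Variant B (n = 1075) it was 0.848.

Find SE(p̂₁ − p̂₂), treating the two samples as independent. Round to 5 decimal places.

The two standard errors are √(0.4380×0.5620/105) = 0.04842 and √(0.8480×0.1520/1075) = 0.01095.
Because the samples are independent, SE_diff = √(0.04842² + 0.01095²) = 0.04964.

0.04964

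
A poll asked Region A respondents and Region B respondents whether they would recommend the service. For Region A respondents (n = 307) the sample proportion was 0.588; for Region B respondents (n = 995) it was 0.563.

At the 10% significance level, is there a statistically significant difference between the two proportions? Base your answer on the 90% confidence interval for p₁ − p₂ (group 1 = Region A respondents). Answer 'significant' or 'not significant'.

SE₁ = √(p̂₁(1−p̂₁)/n₁) = √(0.5880·0.4120/307) = 0.02809; SE₂ = √(0.5630·0.4370/995) = 0.01572.
Independent samples: SE of the difference = √(SE₁² + SE₂²) = √(0.0007890481 + 0.0002471184) = 0.03219.
z* for 90% confidence is 1.645, so the margin of error is 1.645 × 0.03219 = 0.05295.
Point estimate p̂₁ − p̂₂ = 0.5880 − 0.5630 = 0.0250.
0.0250 ± 0.05295 → (-0.02795, 0.07795).
The interval (-0.02795, 0.07795) contains 0, so the difference is not significant.

not significant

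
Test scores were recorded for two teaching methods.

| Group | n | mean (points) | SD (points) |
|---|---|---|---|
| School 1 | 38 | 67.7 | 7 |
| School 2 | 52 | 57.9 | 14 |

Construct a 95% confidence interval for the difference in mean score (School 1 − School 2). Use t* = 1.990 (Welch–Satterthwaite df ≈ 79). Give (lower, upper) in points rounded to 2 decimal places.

(5.32, 14.28)

Standard errors of each mean: 7/√38 = 1.1355 and 14/√52 = 1.9415.
SE(x̄₁ − x̄₂) = √(1.1355² + 1.9415²) = 2.2492 for independent samples with unequal variances.
With t* = 1.990, the margin is 1.990 × 2.2492 = 4.4759.
x̄₁ − x̄₂ = 67.7 − 57.9 = 9.8000; the interval is 9.8000 ± 4.4759 = (5.32, 14.28).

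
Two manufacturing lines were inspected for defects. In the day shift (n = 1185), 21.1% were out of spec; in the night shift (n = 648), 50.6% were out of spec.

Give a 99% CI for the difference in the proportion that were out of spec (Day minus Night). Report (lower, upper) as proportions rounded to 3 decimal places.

(-0.354, -0.236)

Each SE is √(p̂(1−p̂)/n): √(0.2110·0.7890/1185) = 0.01185 and √(0.5060·0.4940/648) = 0.01964.
SE(p̂₁ − p̂₂) = √(SE₁² + SE₂²) = √(0.0001404225 + 0.0003857296) = 0.02294, since the two samples are independent.
At 99% confidence z* = 2.576; margin = 2.576 × 0.02294 = 0.05909.
The difference is 0.2110 − 0.5060 = -0.2950, so the interval is -0.2950 ± 0.05909 = (-0.354, -0.236).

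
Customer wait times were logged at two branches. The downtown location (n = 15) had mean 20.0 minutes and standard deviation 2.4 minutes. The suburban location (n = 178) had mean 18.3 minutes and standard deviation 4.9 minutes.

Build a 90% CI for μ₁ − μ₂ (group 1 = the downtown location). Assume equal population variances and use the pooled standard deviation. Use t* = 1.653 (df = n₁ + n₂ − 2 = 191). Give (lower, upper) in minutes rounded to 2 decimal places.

s_p = √[((n₁−1)s₁² + (n₂−1)s₂²)/(n₁+n₂−2)] = √[(14·2.4² + 177·4.9²)/191] = 4.7615.
SE = 4.7615·√(1/15 + 1/178) = 1.2802.
With t* = 1.653, margin = 1.653 × 1.2802 = 2.1162.
x̄₁ − x̄₂ = 20.0 − 18.3 = 1.7000; interval 1.7000 ± 2.1162 = (-0.42, 3.82).

(-0.42, 3.82)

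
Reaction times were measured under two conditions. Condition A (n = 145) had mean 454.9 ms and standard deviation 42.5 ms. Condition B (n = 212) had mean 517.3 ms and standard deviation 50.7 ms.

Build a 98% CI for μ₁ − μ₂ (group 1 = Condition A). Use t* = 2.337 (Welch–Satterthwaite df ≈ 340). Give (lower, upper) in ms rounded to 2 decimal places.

(-73.99, -50.81)

SE₁ = s₁/√n₁ = 42.5/√145 = 3.5294; SE₂ = 50.7/√212 = 3.4821.
Independent samples, unequal variances: SE_diff = √(SE₁² + SE₂²) = √(12.45666436 + 12.12502041) = 4.9580.
t* = 2.337, so margin of error = 2.337 × 4.9580 = 11.5868.
Difference in means = 454.9 − 517.3 = -62.4000.
-62.4000 ± 11.5868 → (-73.99, -50.81).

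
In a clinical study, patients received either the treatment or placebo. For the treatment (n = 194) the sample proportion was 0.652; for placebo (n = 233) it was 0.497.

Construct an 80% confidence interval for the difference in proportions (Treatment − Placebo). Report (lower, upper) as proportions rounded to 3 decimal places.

(0.094, 0.216)

Each SE is √(p̂(1−p̂)/n): √(0.6520·0.3480/194) = 0.03420 and √(0.4970·0.5030/233) = 0.03276.
SE(p̂₁ − p̂₂) = √(SE₁² + SE₂²) = √(0.00116964 + 0.0010732176) = 0.04736, since the two samples are independent.
At 80% confidence z* = 1.282; margin = 1.282 × 0.04736 = 0.06072.
The difference is 0.6520 − 0.4970 = 0.1550, so the interval is 0.1550 ± 0.06072 = (0.094, 0.216).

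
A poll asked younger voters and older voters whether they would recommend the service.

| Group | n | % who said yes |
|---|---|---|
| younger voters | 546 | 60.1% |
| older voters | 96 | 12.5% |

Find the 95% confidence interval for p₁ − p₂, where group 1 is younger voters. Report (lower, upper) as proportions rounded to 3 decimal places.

Each SE is √(p̂(1−p̂)/n): √(0.6010·0.3990/546) = 0.02096 and √(0.1250·0.8750/96) = 0.03375.
SE(p̂₁ − p̂₂) = √(SE₁² + SE₂²) = √(0.0004393216 + 0.0011390625) = 0.03973, since the two samples are independent.
At 95% confidence z* = 1.960; margin = 1.960 × 0.03973 = 0.07787.
The difference is 0.6010 − 0.1250 = 0.4760, so the interval is 0.4760 ± 0.07787 = (0.398, 0.554).

(0.398, 0.554)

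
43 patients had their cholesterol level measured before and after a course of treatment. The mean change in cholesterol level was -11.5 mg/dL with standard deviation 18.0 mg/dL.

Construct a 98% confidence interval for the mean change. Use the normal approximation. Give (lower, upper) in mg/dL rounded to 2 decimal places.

(-17.88, -5.12)

This is a matched-pairs design, so SE = s_d/√n = 18.0/√43 = 2.7450.
Margin = 2.326 × 2.7450 = 6.3849; the interval is -11.5 ± 6.3849 = (-17.88, -5.12).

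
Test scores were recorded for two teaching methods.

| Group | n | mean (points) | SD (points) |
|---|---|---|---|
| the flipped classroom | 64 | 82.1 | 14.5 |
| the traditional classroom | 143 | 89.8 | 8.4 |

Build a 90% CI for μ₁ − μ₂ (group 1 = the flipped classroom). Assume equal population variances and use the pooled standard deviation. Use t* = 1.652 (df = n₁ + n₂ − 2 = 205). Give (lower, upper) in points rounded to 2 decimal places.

(-10.35, -5.05)

s_p = √[((n₁−1)s₁² + (n₂−1)s₂²)/(n₁+n₂−2)] = √[(63·14.5² + 142·8.4²)/205] = 10.6531.
SE = 10.6531·√(1/64 + 1/143) = 1.6021.
With t* = 1.652, margin = 1.652 × 1.6021 = 2.6467.
x̄₁ − x̄₂ = 82.1 − 89.8 = -7.7000; interval -7.7000 ± 2.6467 = (-10.35, -5.05).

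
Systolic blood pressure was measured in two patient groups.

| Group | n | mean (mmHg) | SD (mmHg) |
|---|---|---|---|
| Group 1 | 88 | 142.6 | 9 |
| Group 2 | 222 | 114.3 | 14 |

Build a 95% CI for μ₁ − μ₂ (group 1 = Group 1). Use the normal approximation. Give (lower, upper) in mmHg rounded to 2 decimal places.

(25.67, 30.93)

SE₁ = s₁/√n₁ = 9/√88 = 0.9594; SE₂ = 14/√222 = 0.9396.
Independent samples, unequal variances: SE_diff = √(SE₁² + SE₂²) = √(0.92044836 + 0.88284816) = 1.3429.
z* = 1.960, so margin of error = 1.960 × 1.3429 = 2.6321.
Difference in means = 142.6 − 114.3 = 28.3000.
28.3000 ± 2.6321 → (25.67, 30.93).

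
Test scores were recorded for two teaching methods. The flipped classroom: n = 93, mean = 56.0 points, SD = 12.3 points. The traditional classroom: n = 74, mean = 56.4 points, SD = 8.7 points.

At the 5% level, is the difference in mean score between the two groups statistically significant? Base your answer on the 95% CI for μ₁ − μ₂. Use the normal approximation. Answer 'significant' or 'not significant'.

Per-group SEs: s₁/√n₁ = 12.3/√93 = 1.2755, s₂/√n₂ = 8.7/√74 = 1.0114.
Unpooled SE of the difference: √(1.62690025 + 1.02292996) = 1.6278.
Margin of error = z* · SE = 1.960 × 1.6278 = 3.1905.
x̄₁ − x̄₂ = 56.0 − 56.4 = -0.4000.
CI: -0.4000 ± 3.1905 = (-3.5905, 2.7905).
The interval (-3.5905, 2.7905) contains 0, so the difference is not significant.

not significant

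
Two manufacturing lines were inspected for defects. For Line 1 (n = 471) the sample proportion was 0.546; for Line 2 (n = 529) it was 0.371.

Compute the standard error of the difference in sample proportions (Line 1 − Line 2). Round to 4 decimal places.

0.0311

The two standard errors are √(0.5460×0.4540/471) = 0.02294 and √(0.3710×0.6290/529) = 0.02100.
Because the samples are independent, SE_diff = √(0.02294² + 0.02100²) = 0.03110.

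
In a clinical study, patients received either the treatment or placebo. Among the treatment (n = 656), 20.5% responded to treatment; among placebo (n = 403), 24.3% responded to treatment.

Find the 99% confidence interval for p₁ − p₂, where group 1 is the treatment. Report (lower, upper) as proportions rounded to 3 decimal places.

(-0.106, 0.030)

Each SE is √(p̂(1−p̂)/n): √(0.2050·0.7950/656) = 0.01576 and √(0.2430·0.7570/403) = 0.02136.
SE(p̂₁ − p̂₂) = √(SE₁² + SE₂²) = √(0.0002483776 + 0.0004562496) = 0.02654, since the two samples are independent.
At 99% confidence z* = 2.576; margin = 2.576 × 0.02654 = 0.06837.
The difference is 0.2050 − 0.2430 = -0.0380, so the interval is -0.0380 ± 0.06837 = (-0.106, 0.030).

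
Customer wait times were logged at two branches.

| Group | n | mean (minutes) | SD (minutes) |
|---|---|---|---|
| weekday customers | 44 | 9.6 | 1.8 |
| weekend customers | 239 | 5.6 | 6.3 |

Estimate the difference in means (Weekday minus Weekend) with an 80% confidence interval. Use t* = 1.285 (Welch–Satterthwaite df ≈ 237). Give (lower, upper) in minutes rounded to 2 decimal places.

Per-group SEs: s₁/√n₁ = 1.8/√44 = 0.2714, s₂/√n₂ = 6.3/√239 = 0.4075.
Unpooled SE of the difference: √(0.07365796 + 0.16605625) = 0.4896.
Margin of error = t* · SE = 1.285 × 0.4896 = 0.6291.
x̄₁ − x̄₂ = 9.6 − 5.6 = 4.0000.
CI: 4.0000 ± 0.6291 = (3.37, 4.63).

(3.37, 4.63)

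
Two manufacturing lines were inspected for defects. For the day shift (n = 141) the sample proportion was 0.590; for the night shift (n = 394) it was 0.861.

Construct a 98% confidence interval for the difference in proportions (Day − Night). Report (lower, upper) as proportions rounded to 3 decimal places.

(-0.376, -0.166)

The two standard errors are √(0.5900×0.4100/141) = 0.04142 and √(0.8610×0.1390/394) = 0.01743.
Because the samples are independent, SE_diff = √(0.04142² + 0.01743²) = 0.04494.
Using z* = 2.326 for 98%, ME = 2.326 × 0.04494 = 0.10453.
p̂₁ − p̂₂ = -0.2710; interval -0.2710 ± 0.10453 gives (-0.376, -0.166).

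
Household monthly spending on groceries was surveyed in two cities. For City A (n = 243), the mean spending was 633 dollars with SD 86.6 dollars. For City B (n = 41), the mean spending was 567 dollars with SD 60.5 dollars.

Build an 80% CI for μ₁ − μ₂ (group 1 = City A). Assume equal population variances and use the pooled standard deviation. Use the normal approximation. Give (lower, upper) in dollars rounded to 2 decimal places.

(47.95, 84.05)

Pooled variance s_p² = [242·86.6² + 40·60.5²] / (243+41−2) = 6954.9770, so s_p = 83.3965.
SE_diff = s_p·√(1/n₁ + 1/n₂) = 83.3965·√(1/243 + 1/41) = 14.0803.
z* = 1.282; margin = 1.282 × 14.0803 = 18.0509.
Difference = 633 − 567 = 66.0000.
66.0000 ± 18.0509 → (47.95, 84.05).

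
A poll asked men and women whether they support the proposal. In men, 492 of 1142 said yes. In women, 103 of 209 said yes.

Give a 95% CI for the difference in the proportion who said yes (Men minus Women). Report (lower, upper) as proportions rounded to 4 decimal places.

p̂₁ = 492/1142 = 0.4308 and p̂₂ = 103/209 = 0.4928.
SE₁ = √(p̂₁(1−p̂₁)/n₁) = √(0.4308·0.5692/1142) = 0.01465; SE₂ = √(0.4928·0.5072/209) = 0.03458.
Independent samples: SE of the difference = √(SE₁² + SE₂²) = √(0.0002146225 + 0.0011957764) = 0.03756.
z* for 95% confidence is 1.960, so the margin of error is 1.960 × 0.03756 = 0.07362.
Point estimate p̂₁ − p̂₂ = 0.4308 − 0.4928 = -0.0620.
-0.0620 ± 0.07362 → (-0.1356, 0.0116).

(-0.1356, 0.0116)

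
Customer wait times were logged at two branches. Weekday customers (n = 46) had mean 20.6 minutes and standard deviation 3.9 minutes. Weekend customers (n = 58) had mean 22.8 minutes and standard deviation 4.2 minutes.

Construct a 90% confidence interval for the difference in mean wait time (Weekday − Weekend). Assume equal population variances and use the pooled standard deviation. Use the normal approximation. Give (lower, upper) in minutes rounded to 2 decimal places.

s_p = √[((n₁−1)s₁² + (n₂−1)s₂²)/(n₁+n₂−2)] = √[(45·3.9² + 57·4.2²)/102] = 4.0704.
SE = 4.0704·√(1/46 + 1/58) = 0.8036.
With z* = 1.645, margin = 1.645 × 0.8036 = 1.3219.
x̄₁ − x̄₂ = 20.6 − 22.8 = -2.2000; interval -2.2000 ± 1.3219 = (-3.52, -0.88).

(-3.52, -0.88)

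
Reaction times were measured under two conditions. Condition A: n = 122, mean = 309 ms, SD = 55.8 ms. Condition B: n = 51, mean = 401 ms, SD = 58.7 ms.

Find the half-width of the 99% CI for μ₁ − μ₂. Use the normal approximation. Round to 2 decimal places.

Per-group SEs: s₁/√n₁ = 55.8/√122 = 5.0519, s₂/√n₂ = 58.7/√51 = 8.2196.
Unpooled SE of the difference: √(25.52169361 + 67.56182416) = 9.6480.
Margin of error = z* · SE = 2.576 × 9.6480 = 24.8532.

24.85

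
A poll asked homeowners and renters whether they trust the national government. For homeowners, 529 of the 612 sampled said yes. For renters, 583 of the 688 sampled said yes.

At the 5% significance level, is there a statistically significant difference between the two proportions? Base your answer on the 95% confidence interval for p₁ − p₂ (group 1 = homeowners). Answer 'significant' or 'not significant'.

not significant

First, p̂₁ = 529/612 = 0.8644; p̂₂ = 583/688 = 0.8474.
The two standard errors are √(0.8644×0.1356/612) = 0.01384 and √(0.8474×0.1526/688) = 0.01371.
Because the samples are independent, SE_diff = √(0.01384² + 0.01371²) = 0.01948.
Using z* = 1.960 for 95%, ME = 1.960 × 0.01948 = 0.03818.
p̂₁ − p̂₂ = 0.0170; interval 0.0170 ± 0.03818 gives (-0.02118, 0.05518).
The interval (-0.02118, 0.05518) contains 0, so the difference is not significant.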